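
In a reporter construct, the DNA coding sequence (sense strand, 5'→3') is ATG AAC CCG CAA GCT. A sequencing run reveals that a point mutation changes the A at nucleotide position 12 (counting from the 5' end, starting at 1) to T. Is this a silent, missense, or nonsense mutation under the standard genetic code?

missense

Position 12 falls in codon 4: CAA → Gln.
After the substitution the codon is CAT → His.
Gln ≠ His, so this is a missense mutation.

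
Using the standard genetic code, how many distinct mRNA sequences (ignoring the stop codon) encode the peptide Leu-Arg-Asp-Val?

Leu: 6 codons.
Arg: 6 codons.
Asp: 2 codons.
Val: 4 codons.
6 × 6 × 2 × 4 = 288.

288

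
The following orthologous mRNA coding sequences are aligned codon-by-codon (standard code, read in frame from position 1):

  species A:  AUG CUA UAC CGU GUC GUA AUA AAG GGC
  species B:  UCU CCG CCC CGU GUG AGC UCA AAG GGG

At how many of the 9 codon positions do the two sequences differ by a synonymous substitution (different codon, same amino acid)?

Codon 1: AUG Met / UCU Ser — nonsynonymous.
Codon 2: CUA Leu / CCG Pro — nonsynonymous.
Codon 3: UAC Tyr / CCC Pro — nonsynonymous.
Codon 4: CGU Arg / CGU Arg — identical.
Codon 5: GUC Val / GUG Val — synonymous.
Codon 6: GUA Val / AGC Ser — nonsynonymous.
Codon 7: AUA Ile / UCA Ser — nonsynonymous.
Codon 8: AAG Lys / AAG Lys — identical.
Codon 9: GGC Gly / GGG Gly — synonymous.
Synonymous differences: 2.

2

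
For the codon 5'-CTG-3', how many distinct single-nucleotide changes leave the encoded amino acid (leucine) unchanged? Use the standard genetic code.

4

Position 1: TTG → 1 synonymous.
Position 2: none → 0 synonymous.
Position 3: CTT, CTC, CTA → 3 synonymous.
Total: 1 + 0 + 3 = 4.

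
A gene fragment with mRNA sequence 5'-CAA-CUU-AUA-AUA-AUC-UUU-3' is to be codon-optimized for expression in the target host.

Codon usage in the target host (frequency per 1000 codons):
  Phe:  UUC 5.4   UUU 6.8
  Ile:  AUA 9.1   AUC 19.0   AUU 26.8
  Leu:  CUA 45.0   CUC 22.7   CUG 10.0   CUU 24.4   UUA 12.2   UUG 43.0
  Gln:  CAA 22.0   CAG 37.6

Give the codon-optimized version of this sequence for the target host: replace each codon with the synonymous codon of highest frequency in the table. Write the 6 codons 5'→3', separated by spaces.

Codon 1 (Gln): best is CAG at 37.6.
Codon 2 (Leu): best is CUA at 45.0.
Codon 3 (Ile): best is AUU at 26.8.
Codon 4 (Ile): best is AUU at 26.8.
Codon 5 (Ile): best is AUU at 26.8.
Codon 6 (Phe): best is UUU at 6.8.

CAG CUA AUU AUU AUU UUU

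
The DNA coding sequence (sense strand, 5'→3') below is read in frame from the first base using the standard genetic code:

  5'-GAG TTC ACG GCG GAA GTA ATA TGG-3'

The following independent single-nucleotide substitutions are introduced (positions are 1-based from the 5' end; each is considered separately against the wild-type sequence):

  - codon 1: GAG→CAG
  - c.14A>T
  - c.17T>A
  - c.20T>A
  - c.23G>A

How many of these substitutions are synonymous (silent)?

Codon 1: GAG (Glu) → CAG (Gln) — missense.
Codon 5: GAA (Glu) → GTA (Val) — missense.
Codon 6: GTA (Val) → GAA (Glu) — missense.
Codon 7: ATA (Ile) → AAA (Lys) — missense.
Codon 8: TGG (Trp) → TAG (Stop) — nonsense.
Synonymous: 0 of 5.

0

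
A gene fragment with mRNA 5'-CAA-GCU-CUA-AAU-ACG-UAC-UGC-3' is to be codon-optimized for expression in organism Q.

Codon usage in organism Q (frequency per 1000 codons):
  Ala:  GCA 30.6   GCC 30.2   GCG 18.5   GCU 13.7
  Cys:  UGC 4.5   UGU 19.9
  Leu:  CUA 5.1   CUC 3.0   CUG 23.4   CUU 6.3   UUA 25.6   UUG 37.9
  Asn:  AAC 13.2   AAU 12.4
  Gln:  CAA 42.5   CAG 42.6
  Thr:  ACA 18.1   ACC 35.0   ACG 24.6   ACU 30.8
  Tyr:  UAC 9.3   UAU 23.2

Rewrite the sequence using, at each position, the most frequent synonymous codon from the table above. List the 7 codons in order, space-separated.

CAG GCA UUG AAC ACC UAU UGU

Codon 1 (Gln): best is CAG at 42.6.
Codon 2 (Ala): best is GCA at 30.6.
Codon 3 (Leu): best is UUG at 37.9.
Codon 4 (Asn): best is AAC at 13.2.
Codon 5 (Thr): best is ACC at 35.0.
Codon 6 (Tyr): best is UAU at 23.2.
Codon 7 (Cys): best is UGU at 19.9.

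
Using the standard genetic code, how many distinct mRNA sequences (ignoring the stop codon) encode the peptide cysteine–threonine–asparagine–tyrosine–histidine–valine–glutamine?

512

Cys: 2 codons.
Thr: 4 codons.
Asn: 2 codons.
Tyr: 2 codons.
His: 2 codons.
Val: 4 codons.
Gln: 2 codons.
2 × 4 × 2 × 2 × 2 × 4 × 2 = 512.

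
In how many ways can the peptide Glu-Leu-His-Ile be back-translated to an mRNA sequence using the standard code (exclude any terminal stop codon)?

72

Glu: 2 codons.
Leu: 6 codons.
His: 2 codons.
Ile: 3 codons.
2 × 6 × 2 × 3 = 72.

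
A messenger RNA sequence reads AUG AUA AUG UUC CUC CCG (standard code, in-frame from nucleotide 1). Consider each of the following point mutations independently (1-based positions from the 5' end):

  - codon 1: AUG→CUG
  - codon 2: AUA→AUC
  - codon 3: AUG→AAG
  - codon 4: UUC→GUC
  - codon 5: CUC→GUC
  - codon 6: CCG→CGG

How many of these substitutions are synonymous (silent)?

Codon 1: AUG (Met) → CUG (Leu) — missense.
Codon 2: AUA (Ile) → AUC (Ile) — synonymous.
Codon 3: AUG (Met) → AAG (Lys) — missense.
Codon 4: UUC (Phe) → GUC (Val) — missense.
Codon 5: CUC (Leu) → GUC (Val) — missense.
Codon 6: CCG (Pro) → CGG (Arg) — missense.
Synonymous: 1 of 6.

1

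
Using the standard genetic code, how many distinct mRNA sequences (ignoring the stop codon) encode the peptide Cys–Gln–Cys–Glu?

Cys: 2 codons.
Gln: 2 codons.
Cys: 2 codons.
Glu: 2 codons.
2 × 2 × 2 × 2 = 16.

16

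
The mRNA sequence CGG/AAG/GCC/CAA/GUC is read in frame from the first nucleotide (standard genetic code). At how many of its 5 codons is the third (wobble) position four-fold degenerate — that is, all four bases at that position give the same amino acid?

Codon 1 CGG (Arg): third position 4-fold.
Codon 2 AAG (Lys): third position 2-fold.
Codon 3 GCC (Ala): third position 4-fold.
Codon 4 CAA (Gln): third position 2-fold.
Codon 5 GUC (Val): third position 4-fold.
Four-fold degenerate third positions: 3.

3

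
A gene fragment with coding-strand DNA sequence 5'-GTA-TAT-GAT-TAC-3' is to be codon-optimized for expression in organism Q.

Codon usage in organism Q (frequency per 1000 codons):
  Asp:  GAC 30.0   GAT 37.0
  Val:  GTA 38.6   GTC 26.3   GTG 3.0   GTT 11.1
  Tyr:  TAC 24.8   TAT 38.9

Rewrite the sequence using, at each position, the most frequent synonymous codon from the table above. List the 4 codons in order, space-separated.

GTA TAT GAT TAT

Codon 1 (Val): best is GTA at 38.6.
Codon 2 (Tyr): best is TAT at 38.9.
Codon 3 (Asp): best is GAT at 37.0.
Codon 4 (Tyr): best is TAT at 38.9.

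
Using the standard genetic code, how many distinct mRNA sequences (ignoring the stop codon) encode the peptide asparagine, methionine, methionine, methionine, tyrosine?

Asn: 2 codons.
Met: 1 codon.
Met: 1 codon.
Met: 1 codon.
Tyr: 2 codons.
2 × 1 × 1 × 1 × 2 = 4.

4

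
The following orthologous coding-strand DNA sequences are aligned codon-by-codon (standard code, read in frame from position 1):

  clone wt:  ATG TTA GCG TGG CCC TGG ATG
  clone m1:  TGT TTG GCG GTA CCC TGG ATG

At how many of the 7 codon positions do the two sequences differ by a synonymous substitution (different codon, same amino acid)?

Codon 1: ATG Met / TGT Cys — nonsynonymous.
Codon 2: TTA Leu / TTG Leu — synonymous.
Codon 3: GCG Ala / GCG Ala — identical.
Codon 4: TGG Trp / GTA Val — nonsynonymous.
Codon 5: CCC Pro / CCC Pro — identical.
Codon 6: TGG Trp / TGG Trp — identical.
Codon 7: ATG Met / ATG Met — identical.
Synonymous differences: 1.

1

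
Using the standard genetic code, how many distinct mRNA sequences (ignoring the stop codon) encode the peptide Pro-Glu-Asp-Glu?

Pro: 4 codons.
Glu: 2 codons.
Asp: 2 codons.
Glu: 2 codons.
4 × 2 × 2 × 2 = 32.

32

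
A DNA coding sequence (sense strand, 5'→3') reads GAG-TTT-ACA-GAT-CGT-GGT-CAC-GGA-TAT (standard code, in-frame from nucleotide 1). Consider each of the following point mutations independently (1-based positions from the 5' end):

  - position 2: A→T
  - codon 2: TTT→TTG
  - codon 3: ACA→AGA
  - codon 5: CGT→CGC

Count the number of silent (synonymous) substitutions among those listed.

1

Codon 1: GAG (Glu) → GTG (Val) — missense.
Codon 2: TTT (Phe) → TTG (Leu) — missense.
Codon 3: ACA (Thr) → AGA (Arg) — missense.
Codon 5: CGT (Arg) → CGC (Arg) — synonymous.
Synonymous: 1 of 4.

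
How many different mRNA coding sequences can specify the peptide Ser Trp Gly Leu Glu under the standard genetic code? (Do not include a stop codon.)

Ser: 6 codons.
Trp: 1 codon.
Gly: 4 codons.
Leu: 6 codons.
Glu: 2 codons.
6 × 1 × 4 × 6 × 2 = 288.

288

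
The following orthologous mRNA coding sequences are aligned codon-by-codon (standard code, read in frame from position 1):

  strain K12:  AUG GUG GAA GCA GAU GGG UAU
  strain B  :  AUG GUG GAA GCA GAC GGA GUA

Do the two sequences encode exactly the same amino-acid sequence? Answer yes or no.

Codon 1: AUG Met / AUG Met — identical.
Codon 2: GUG Val / GUG Val — identical.
Codon 3: GAA Glu / GAA Glu — identical.
Codon 4: GCA Ala / GCA Ala — identical.
Codon 5: GAU Asp / GAC Asp — synonymous.
Codon 6: GGG Gly / GGA Gly — synonymous.
Codon 7: UAU Tyr / GUA Val — nonsynonymous.
Nonsynonymous differences: 1 → different protein.

no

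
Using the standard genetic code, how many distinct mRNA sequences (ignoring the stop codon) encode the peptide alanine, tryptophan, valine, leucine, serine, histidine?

1152

Ala: 4 codons.
Trp: 1 codon.
Val: 4 codons.
Leu: 6 codons.
Ser: 6 codons.
His: 2 codons.
4 × 1 × 4 × 6 × 6 × 2 = 1152.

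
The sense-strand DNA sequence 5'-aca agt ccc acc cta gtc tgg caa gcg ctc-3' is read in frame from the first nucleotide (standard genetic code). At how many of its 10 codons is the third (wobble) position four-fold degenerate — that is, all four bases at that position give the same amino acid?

Codon 1 ACA (Thr): third position 4-fold.
Codon 2 AGT (Ser): third position 2-fold.
Codon 3 CCC (Pro): third position 4-fold.
Codon 4 ACC (Thr): third position 4-fold.
Codon 5 CTA (Leu): third position 4-fold.
Codon 6 GTC (Val): third position 4-fold.
Codon 7 TGG (Trp): third position 1-fold.
Codon 8 CAA (Gln): third position 2-fold.
Codon 9 GCG (Ala): third position 4-fold.
Codon 10 CTC (Leu): third position 4-fold.
Four-fold degenerate third positions: 7.

7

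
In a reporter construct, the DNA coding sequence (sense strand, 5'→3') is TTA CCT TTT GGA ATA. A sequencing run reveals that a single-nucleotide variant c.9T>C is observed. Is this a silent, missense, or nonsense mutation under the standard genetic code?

silent

Position 9 falls in codon 3: TTT → Phe.
After the substitution the codon is TTC → Phe.
Both encode Phe, so the change is synonymous.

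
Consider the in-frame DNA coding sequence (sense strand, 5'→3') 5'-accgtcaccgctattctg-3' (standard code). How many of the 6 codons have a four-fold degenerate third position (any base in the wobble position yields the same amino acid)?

Codon 1 ACC (Thr): third position 4-fold.
Codon 2 GTC (Val): third position 4-fold.
Codon 3 ACC (Thr): third position 4-fold.
Codon 4 GCT (Ala): third position 4-fold.
Codon 5 ATT (Ile): third position 3-fold.
Codon 6 CTG (Leu): third position 4-fold.
Four-fold degenerate third positions: 5.

5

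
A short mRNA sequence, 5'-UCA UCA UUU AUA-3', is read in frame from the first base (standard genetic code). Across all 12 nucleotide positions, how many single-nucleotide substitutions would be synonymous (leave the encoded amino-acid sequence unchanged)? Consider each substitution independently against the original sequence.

9

Codon 1 (UCA, Ser): 3 synonymous substitutions.
Codon 2 (UCA, Ser): 3 synonymous substitutions.
Codon 3 (UUU, Phe): 1 synonymous substitution.
Codon 4 (AUA, Ile): 2 synonymous substitutions.
Total: 3 + 3 + 1 + 2 = 9.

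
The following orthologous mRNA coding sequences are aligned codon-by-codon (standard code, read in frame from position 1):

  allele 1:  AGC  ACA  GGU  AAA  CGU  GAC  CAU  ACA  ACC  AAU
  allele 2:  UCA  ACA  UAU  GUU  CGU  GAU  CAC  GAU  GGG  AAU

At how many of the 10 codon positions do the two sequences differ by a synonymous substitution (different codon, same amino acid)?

Codon 1: AGC Ser / UCA Ser — synonymous.
Codon 2: ACA Thr / ACA Thr — identical.
Codon 3: GGU Gly / UAU Tyr — nonsynonymous.
Codon 4: AAA Lys / GUU Val — nonsynonymous.
Codon 5: CGU Arg / CGU Arg — identical.
Codon 6: GAC Asp / GAU Asp — synonymous.
Codon 7: CAU His / CAC His — synonymous.
Codon 8: ACA Thr / GAU Asp — nonsynonymous.
Codon 9: ACC Thr / GGG Gly — nonsynonymous.
Codon 10: AAU Asn / AAU Asn — identical.
Synonymous differences: 3.

3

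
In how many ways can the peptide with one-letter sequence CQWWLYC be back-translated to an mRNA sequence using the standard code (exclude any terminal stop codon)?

96

Cys: 2 codons.
Gln: 2 codons.
Trp: 1 codon.
Trp: 1 codon.
Leu: 6 codons.
Tyr: 2 codons.
Cys: 2 codons.
2 × 2 × 1 × 1 × 6 × 2 × 2 = 96.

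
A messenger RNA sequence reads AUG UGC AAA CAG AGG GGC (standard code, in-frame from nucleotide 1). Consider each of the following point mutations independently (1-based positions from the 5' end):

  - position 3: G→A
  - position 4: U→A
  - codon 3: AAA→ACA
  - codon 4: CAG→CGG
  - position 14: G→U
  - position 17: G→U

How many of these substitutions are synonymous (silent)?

0

Codon 1: AUG (Met) → AUA (Ile) — missense.
Codon 2: UGC (Cys) → AGC (Ser) — missense.
Codon 3: AAA (Lys) → ACA (Thr) — missense.
Codon 4: CAG (Gln) → CGG (Arg) — missense.
Codon 5: AGG (Arg) → AUG (Met) — missense.
Codon 6: GGC (Gly) → GUC (Val) — missense.
Synonymous: 0 of 6.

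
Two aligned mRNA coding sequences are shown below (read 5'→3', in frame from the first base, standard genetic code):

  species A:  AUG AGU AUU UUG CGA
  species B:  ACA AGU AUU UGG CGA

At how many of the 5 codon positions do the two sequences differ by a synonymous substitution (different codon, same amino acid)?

0

Codon 1: AUG Met / ACA Thr — nonsynonymous.
Codon 2: AGU Ser / AGU Ser — identical.
Codon 3: AUU Ile / AUU Ile — identical.
Codon 4: UUG Leu / UGG Trp — nonsynonymous.
Codon 5: CGA Arg / CGA Arg — identical.
Synonymous differences: 0.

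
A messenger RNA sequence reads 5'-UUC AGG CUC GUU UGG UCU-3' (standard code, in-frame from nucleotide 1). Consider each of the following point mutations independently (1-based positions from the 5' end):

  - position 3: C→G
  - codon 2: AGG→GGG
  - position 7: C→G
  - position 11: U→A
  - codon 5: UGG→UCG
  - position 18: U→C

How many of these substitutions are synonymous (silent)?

Codon 1: UUC (Phe) → UUG (Leu) — missense.
Codon 2: AGG (Arg) → GGG (Gly) — missense.
Codon 3: CUC (Leu) → GUC (Val) — missense.
Codon 4: GUU (Val) → GAU (Asp) — missense.
Codon 5: UGG (Trp) → UCG (Ser) — missense.
Codon 6: UCU (Ser) → UCC (Ser) — synonymous.
Synonymous: 1 of 6.

1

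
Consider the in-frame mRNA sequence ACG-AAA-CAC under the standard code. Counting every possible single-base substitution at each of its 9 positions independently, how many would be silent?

Codon 1 (ACG, Thr): 3 synonymous substitutions.
Codon 2 (AAA, Lys): 1 synonymous substitution.
Codon 3 (CAC, His): 1 synonymous substitution.
Total: 3 + 1 + 1 = 5.

5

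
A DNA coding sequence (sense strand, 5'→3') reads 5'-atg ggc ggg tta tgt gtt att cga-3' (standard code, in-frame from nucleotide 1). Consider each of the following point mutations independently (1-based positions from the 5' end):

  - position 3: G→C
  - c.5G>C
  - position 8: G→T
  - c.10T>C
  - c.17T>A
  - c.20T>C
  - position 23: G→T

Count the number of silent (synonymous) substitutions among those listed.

1

Codon 1: ATG (Met) → ATC (Ile) — missense.
Codon 2: GGC (Gly) → GCC (Ala) — missense.
Codon 3: GGG (Gly) → GTG (Val) — missense.
Codon 4: TTA (Leu) → CTA (Leu) — synonymous.
Codon 6: GTT (Val) → GAT (Asp) — missense.
Codon 7: ATT (Ile) → ACT (Thr) — missense.
Codon 8: CGA (Arg) → CTA (Leu) — missense.
Synonymous: 1 of 7.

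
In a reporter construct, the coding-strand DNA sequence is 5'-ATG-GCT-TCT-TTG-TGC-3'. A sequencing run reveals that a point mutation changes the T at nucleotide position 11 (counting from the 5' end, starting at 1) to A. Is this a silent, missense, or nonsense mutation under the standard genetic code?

nonsense

Position 11 falls in codon 4: TTG → Leu.
After the substitution the codon is TAG → Stop.
The new codon is a stop codon, so this is a nonsense mutation.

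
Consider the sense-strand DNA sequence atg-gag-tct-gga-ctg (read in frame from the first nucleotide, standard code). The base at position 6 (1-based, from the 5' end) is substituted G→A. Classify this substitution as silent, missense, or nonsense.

Position 6 falls in codon 2: GAG → Glu.
After the substitution the codon is GAA → Glu.
Both encode Glu, so the change is synonymous.

silent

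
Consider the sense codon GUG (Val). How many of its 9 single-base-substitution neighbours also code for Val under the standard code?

Position 1: none → 0 synonymous.
Position 2: none → 0 synonymous.
Position 3: GUU, GUC, GUA → 3 synonymous.
Total: 0 + 0 + 3 = 3.

3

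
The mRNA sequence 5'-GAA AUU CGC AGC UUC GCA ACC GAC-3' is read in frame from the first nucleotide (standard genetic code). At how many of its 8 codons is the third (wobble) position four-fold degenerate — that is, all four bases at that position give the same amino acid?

Codon 1 GAA (Glu): third position 2-fold.
Codon 2 AUU (Ile): third position 3-fold.
Codon 3 CGC (Arg): third position 4-fold.
Codon 4 AGC (Ser): third position 2-fold.
Codon 5 UUC (Phe): third position 2-fold.
Codon 6 GCA (Ala): third position 4-fold.
Codon 7 ACC (Thr): third position 4-fold.
Codon 8 GAC (Asp): third position 2-fold.
Four-fold degenerate third positions: 3.

3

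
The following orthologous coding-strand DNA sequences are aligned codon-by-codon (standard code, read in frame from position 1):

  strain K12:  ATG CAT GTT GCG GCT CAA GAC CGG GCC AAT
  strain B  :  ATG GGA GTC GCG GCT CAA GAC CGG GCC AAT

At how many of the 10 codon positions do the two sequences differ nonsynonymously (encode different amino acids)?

Codon 1: ATG Met / ATG Met — identical.
Codon 2: CAT His / GGA Gly — nonsynonymous.
Codon 3: GTT Val / GTC Val — synonymous.
Codon 4: GCG Ala / GCG Ala — identical.
Codon 5: GCT Ala / GCT Ala — identical.
Codon 6: CAA Gln / CAA Gln — identical.
Codon 7: GAC Asp / GAC Asp — identical.
Codon 8: CGG Arg / CGG Arg — identical.
Codon 9: GCC Ala / GCC Ala — identical.
Codon 10: AAT Asn / AAT Asn — identical.
Nonsynonymous differences: 1.

1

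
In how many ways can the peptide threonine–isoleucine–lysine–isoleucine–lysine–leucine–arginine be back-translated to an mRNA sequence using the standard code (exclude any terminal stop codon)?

Thr: 4 codons.
Ile: 3 codons.
Lys: 2 codons.
Ile: 3 codons.
Lys: 2 codons.
Leu: 6 codons.
Arg: 6 codons.
4 × 3 × 2 × 3 × 2 × 6 × 6 = 5184.

5184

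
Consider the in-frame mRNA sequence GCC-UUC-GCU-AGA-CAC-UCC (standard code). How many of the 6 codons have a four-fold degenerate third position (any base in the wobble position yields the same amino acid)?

3

Codon 1 GCC (Ala): third position 4-fold.
Codon 2 UUC (Phe): third position 2-fold.
Codon 3 GCU (Ala): third position 4-fold.
Codon 4 AGA (Arg): third position 2-fold.
Codon 5 CAC (His): third position 2-fold.
Codon 6 UCC (Ser): third position 4-fold.
Four-fold degenerate third positions: 3.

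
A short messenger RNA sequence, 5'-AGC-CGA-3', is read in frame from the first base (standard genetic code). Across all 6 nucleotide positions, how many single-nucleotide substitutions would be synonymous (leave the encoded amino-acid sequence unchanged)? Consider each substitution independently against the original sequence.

Codon 1 (AGC, Ser): 1 synonymous substitution.
Codon 2 (CGA, Arg): 4 synonymous substitutions.
Total: 1 + 4 = 5.

5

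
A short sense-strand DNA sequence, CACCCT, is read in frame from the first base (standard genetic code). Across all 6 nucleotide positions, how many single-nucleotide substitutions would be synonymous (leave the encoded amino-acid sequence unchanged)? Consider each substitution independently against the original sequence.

Codon 1 (CAC, His): 1 synonymous substitution.
Codon 2 (CCT, Pro): 3 synonymous substitutions.
Total: 1 + 3 = 4.

4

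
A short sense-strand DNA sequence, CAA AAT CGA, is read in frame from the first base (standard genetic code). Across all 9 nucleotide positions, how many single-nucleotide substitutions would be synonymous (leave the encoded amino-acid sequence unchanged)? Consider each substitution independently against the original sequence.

6

Codon 1 (CAA, Gln): 1 synonymous substitution.
Codon 2 (AAT, Asn): 1 synonymous substitution.
Codon 3 (CGA, Arg): 4 synonymous substitutions.
Total: 1 + 1 + 4 = 6.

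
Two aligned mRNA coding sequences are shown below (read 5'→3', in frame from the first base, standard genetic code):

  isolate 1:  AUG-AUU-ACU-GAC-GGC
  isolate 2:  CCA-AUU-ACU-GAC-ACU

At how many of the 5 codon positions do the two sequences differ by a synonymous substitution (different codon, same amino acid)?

0

Codon 1: AUG Met / CCA Pro — nonsynonymous.
Codon 2: AUU Ile / AUU Ile — identical.
Codon 3: ACU Thr / ACU Thr — identical.
Codon 4: GAC Asp / GAC Asp — identical.
Codon 5: GGC Gly / ACU Thr — nonsynonymous.
Synonymous differences: 0.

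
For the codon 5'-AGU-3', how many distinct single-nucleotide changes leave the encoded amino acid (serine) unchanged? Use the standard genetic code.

Position 1: none → 0 synonymous.
Position 2: none → 0 synonymous.
Position 3: AGC → 1 synonymous.
Total: 0 + 0 + 1 = 1.

1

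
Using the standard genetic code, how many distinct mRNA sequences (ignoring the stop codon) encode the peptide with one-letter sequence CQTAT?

256

Cys: 2 codons.
Gln: 2 codons.
Thr: 4 codons.
Ala: 4 codons.
Thr: 4 codons.
2 × 2 × 4 × 4 × 4 = 256.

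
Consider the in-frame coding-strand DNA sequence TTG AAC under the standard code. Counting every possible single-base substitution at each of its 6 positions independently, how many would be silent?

3

Codon 1 (TTG, Leu): 2 synonymous substitutions.
Codon 2 (AAC, Asn): 1 synonymous substitution.
Total: 2 + 1 = 3.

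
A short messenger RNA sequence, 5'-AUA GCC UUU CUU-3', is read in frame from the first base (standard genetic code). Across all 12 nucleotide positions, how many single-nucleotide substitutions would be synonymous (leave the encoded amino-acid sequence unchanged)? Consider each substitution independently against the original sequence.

9

Codon 1 (AUA, Ile): 2 synonymous substitutions.
Codon 2 (GCC, Ala): 3 synonymous substitutions.
Codon 3 (UUU, Phe): 1 synonymous substitution.
Codon 4 (CUU, Leu): 3 synonymous substitutions.
Total: 2 + 3 + 1 + 3 = 9.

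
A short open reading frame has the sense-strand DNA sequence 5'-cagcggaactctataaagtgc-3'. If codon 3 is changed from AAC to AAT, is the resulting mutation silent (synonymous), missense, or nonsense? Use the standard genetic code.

Position 9 falls in codon 3: AAC → Asn.
After the substitution the codon is AAT → Asn.
Both encode Asn, so the change is synonymous.

silent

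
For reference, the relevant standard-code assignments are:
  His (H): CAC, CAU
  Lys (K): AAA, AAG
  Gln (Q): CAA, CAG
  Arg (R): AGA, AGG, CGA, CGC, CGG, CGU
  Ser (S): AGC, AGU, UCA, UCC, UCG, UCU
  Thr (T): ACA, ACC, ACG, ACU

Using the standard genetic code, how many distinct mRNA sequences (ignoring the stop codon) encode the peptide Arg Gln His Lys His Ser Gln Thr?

Arg: 6 codons.
Gln: 2 codons.
His: 2 codons.
Lys: 2 codons.
His: 2 codons.
Ser: 6 codons.
Gln: 2 codons.
Thr: 4 codons.
6 × 2 × 2 × 2 × 2 × 6 × 2 × 4 = 4608.

4608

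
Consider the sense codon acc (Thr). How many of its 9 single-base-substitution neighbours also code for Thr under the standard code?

Position 1: none → 0 synonymous.
Position 2: none → 0 synonymous.
Position 3: ACT, ACA, ACG → 3 synonymous.
Total: 0 + 0 + 3 = 3.

3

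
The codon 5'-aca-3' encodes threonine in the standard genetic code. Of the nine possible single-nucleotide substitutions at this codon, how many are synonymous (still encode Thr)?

3

Position 1: none → 0 synonymous.
Position 2: none → 0 synonymous.
Position 3: ACU, ACC, ACG → 3 synonymous.
Total: 0 + 0 + 3 = 3.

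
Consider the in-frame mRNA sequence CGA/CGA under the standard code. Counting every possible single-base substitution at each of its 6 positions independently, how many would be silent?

Codon 1 (CGA, Arg): 4 synonymous substitutions.
Codon 2 (CGA, Arg): 4 synonymous substitutions.
Total: 4 + 4 = 8.

8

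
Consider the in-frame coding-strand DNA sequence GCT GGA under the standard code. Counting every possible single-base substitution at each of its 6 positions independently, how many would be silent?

6

Codon 1 (GCT, Ala): 3 synonymous substitutions.
Codon 2 (GGA, Gly): 3 synonymous substitutions.
Total: 3 + 3 = 6.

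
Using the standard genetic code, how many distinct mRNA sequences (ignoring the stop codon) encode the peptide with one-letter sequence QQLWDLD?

Gln: 2 codons.
Gln: 2 codons.
Leu: 6 codons.
Trp: 1 codon.
Asp: 2 codons.
Leu: 6 codons.
Asp: 2 codons.
2 × 2 × 6 × 1 × 2 × 6 × 2 = 576.

576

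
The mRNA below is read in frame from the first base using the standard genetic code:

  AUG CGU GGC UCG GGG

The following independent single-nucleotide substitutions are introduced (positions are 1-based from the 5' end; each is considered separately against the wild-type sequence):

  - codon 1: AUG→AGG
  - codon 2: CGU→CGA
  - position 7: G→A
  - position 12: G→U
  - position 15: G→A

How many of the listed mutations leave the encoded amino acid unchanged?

Codon 1: AUG (Met) → AGG (Arg) — missense.
Codon 2: CGU (Arg) → CGA (Arg) — synonymous.
Codon 3: GGC (Gly) → AGC (Ser) — missense.
Codon 4: UCG (Ser) → UCU (Ser) — synonymous.
Codon 5: GGG (Gly) → GGA (Gly) — synonymous.
Synonymous: 3 of 5.

3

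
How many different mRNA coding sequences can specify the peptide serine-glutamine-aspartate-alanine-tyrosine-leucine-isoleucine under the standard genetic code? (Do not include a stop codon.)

Ser: 6 codons.
Gln: 2 codons.
Asp: 2 codons.
Ala: 4 codons.
Tyr: 2 codons.
Leu: 6 codons.
Ile: 3 codons.
6 × 2 × 2 × 4 × 2 × 6 × 3 = 3456.

3456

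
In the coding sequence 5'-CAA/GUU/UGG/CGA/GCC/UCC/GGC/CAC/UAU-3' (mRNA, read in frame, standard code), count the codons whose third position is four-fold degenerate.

Codon 1 CAA (Gln): third position 2-fold.
Codon 2 GUU (Val): third position 4-fold.
Codon 3 UGG (Trp): third position 1-fold.
Codon 4 CGA (Arg): third position 4-fold.
Codon 5 GCC (Ala): third position 4-fold.
Codon 6 UCC (Ser): third position 4-fold.
Codon 7 GGC (Gly): third position 4-fold.
Codon 8 CAC (His): third position 2-fold.
Codon 9 UAU (Tyr): third position 2-fold.
Four-fold degenerate third positions: 5.

5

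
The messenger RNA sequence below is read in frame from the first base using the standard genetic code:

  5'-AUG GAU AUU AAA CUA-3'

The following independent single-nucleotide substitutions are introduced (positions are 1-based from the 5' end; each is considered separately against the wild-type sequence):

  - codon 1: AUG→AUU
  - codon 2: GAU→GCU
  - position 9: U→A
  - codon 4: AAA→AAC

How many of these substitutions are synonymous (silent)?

1

Codon 1: AUG (Met) → AUU (Ile) — missense.
Codon 2: GAU (Asp) → GCU (Ala) — missense.
Codon 3: AUU (Ile) → AUA (Ile) — synonymous.
Codon 4: AAA (Lys) → AAC (Asn) — missense.
Synonymous: 1 of 4.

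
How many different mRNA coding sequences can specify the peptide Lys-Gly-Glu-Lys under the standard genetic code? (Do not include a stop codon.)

Lys: 2 codons.
Gly: 4 codons.
Glu: 2 codons.
Lys: 2 codons.
2 × 4 × 2 × 2 = 32.

32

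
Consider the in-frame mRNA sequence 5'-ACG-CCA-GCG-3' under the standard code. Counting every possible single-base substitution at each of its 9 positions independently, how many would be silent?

9

Codon 1 (ACG, Thr): 3 synonymous substitutions.
Codon 2 (CCA, Pro): 3 synonymous substitutions.
Codon 3 (GCG, Ala): 3 synonymous substitutions.
Total: 3 + 3 + 3 = 9.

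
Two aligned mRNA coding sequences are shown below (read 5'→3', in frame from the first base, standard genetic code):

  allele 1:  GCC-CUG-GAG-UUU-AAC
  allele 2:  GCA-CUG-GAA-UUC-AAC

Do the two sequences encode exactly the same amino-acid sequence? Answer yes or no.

Codon 1: GCC Ala / GCA Ala — synonymous.
Codon 2: CUG Leu / CUG Leu — identical.
Codon 3: GAG Glu / GAA Glu — synonymous.
Codon 4: UUU Phe / UUC Phe — synonymous.
Codon 5: AAC Asn / AAC Asn — identical.
Nonsynonymous differences: 0 → same protein.

yes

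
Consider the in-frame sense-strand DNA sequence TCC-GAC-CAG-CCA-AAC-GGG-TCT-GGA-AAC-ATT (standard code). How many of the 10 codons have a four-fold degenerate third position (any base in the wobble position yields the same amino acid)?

5

Codon 1 TCC (Ser): third position 4-fold.
Codon 2 GAC (Asp): third position 2-fold.
Codon 3 CAG (Gln): third position 2-fold.
Codon 4 CCA (Pro): third position 4-fold.
Codon 5 AAC (Asn): third position 2-fold.
Codon 6 GGG (Gly): third position 4-fold.
Codon 7 TCT (Ser): third position 4-fold.
Codon 8 GGA (Gly): third position 4-fold.
Codon 9 AAC (Asn): third position 2-fold.
Codon 10 ATT (Ile): third position 3-fold.
Four-fold degenerate third positions: 5.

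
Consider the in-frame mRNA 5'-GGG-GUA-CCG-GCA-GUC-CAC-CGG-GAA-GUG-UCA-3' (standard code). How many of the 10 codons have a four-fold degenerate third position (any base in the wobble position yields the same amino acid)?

Codon 1 GGG (Gly): third position 4-fold.
Codon 2 GUA (Val): third position 4-fold.
Codon 3 CCG (Pro): third position 4-fold.
Codon 4 GCA (Ala): third position 4-fold.
Codon 5 GUC (Val): third position 4-fold.
Codon 6 CAC (His): third position 2-fold.
Codon 7 CGG (Arg): third position 4-fold.
Codon 8 GAA (Glu): third position 2-fold.
Codon 9 GUG (Val): third position 4-fold.
Codon 10 UCA (Ser): third position 4-fold.
Four-fold degenerate third positions: 8.

8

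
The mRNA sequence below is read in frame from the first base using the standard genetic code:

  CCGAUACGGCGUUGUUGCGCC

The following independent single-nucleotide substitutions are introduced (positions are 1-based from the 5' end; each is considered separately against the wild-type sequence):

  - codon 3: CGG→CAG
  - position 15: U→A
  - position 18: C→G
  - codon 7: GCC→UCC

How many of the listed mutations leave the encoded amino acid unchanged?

0

Codon 3: CGG (Arg) → CAG (Gln) — missense.
Codon 5: UGU (Cys) → UGA (Stop) — nonsense.
Codon 6: UGC (Cys) → UGG (Trp) — missense.
Codon 7: GCC (Ala) → UCC (Ser) — missense.
Synonymous: 0 of 4.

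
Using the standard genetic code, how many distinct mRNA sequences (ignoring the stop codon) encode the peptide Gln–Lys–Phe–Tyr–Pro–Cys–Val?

512

Gln: 2 codons.
Lys: 2 codons.
Phe: 2 codons.
Tyr: 2 codons.
Pro: 4 codons.
Cys: 2 codons.
Val: 4 codons.
2 × 2 × 2 × 2 × 4 × 2 × 4 = 512.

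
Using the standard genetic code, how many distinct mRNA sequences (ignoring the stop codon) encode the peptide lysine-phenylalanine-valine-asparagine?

Lys: 2 codons.
Phe: 2 codons.
Val: 4 codons.
Asn: 2 codons.
2 × 2 × 4 × 2 = 32.

32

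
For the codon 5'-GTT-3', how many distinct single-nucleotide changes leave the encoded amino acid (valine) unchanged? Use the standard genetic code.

Position 1: none → 0 synonymous.
Position 2: none → 0 synonymous.
Position 3: GTC, GTA, GTG → 3 synonymous.
Total: 0 + 0 + 3 = 3.

3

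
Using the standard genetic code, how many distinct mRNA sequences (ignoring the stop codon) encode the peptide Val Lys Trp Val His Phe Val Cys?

Val: 4 codons.
Lys: 2 codons.
Trp: 1 codon.
Val: 4 codons.
His: 2 codons.
Phe: 2 codons.
Val: 4 codons.
Cys: 2 codons.
4 × 2 × 1 × 4 × 2 × 2 × 4 × 2 = 1024.

1024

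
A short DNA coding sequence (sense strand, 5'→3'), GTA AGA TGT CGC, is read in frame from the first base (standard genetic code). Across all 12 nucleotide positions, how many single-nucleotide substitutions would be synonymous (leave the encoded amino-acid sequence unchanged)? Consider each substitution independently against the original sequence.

9

Codon 1 (GTA, Val): 3 synonymous substitutions.
Codon 2 (AGA, Arg): 2 synonymous substitutions.
Codon 3 (TGT, Cys): 1 synonymous substitution.
Codon 4 (CGC, Arg): 3 synonymous substitutions.
Total: 3 + 2 + 1 + 3 = 9.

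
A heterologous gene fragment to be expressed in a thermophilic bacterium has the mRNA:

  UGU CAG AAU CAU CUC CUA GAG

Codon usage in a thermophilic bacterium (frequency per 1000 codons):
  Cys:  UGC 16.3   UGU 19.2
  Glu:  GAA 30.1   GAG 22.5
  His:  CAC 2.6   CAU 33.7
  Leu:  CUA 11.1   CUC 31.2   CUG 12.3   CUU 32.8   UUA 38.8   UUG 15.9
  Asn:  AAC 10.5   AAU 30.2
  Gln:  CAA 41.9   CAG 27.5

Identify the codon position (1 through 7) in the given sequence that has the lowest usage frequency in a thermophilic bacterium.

6

Codon 1 UGU (Cys): 19.2 per 1000.
Codon 2 CAG (Gln): 27.5 per 1000.
Codon 3 AAU (Asn): 30.2 per 1000.
Codon 4 CAU (His): 33.7 per 1000.
Codon 5 CUC (Leu): 31.2 per 1000.
Codon 6 CUA (Leu): 11.1 per 1000.
Codon 7 GAG (Glu): 22.5 per 1000.
Lowest frequency is 11.1 at codon 6.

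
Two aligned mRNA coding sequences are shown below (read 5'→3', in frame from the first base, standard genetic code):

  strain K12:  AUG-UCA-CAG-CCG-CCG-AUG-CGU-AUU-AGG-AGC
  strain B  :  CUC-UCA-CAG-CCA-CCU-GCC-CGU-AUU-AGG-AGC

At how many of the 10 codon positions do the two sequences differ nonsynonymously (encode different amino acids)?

Codon 1: AUG Met / CUC Leu — nonsynonymous.
Codon 2: UCA Ser / UCA Ser — identical.
Codon 3: CAG Gln / CAG Gln — identical.
Codon 4: CCG Pro / CCA Pro — synonymous.
Codon 5: CCG Pro / CCU Pro — synonymous.
Codon 6: AUG Met / GCC Ala — nonsynonymous.
Codon 7: CGU Arg / CGU Arg — identical.
Codon 8: AUU Ile / AUU Ile — identical.
Codon 9: AGG Arg / AGG Arg — identical.
Codon 10: AGC Ser / AGC Ser — identical.
Nonsynonymous differences: 2.

2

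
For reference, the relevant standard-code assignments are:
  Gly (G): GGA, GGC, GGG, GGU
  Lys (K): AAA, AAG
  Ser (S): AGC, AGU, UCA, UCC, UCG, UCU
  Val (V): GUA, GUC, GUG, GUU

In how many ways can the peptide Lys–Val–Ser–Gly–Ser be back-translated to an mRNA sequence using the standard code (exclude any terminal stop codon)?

Lys: 2 codons.
Val: 4 codons.
Ser: 6 codons.
Gly: 4 codons.
Ser: 6 codons.
2 × 4 × 6 × 4 × 6 = 1152.

1152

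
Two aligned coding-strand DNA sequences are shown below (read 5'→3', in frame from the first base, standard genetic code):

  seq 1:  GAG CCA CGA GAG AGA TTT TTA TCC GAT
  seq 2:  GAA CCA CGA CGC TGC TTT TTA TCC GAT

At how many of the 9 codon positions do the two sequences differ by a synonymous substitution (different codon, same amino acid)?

Codon 1: GAG Glu / GAA Glu — synonymous.
Codon 2: CCA Pro / CCA Pro — identical.
Codon 3: CGA Arg / CGA Arg — identical.
Codon 4: GAG Glu / CGC Arg — nonsynonymous.
Codon 5: AGA Arg / TGC Cys — nonsynonymous.
Codon 6: TTT Phe / TTT Phe — identical.
Codon 7: TTA Leu / TTA Leu — identical.
Codon 8: TCC Ser / TCC Ser — identical.
Codon 9: GAT Asp / GAT Asp — identical.
Synonymous differences: 1.

1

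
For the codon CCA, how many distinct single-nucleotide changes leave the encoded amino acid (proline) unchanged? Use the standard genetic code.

3

Position 1: none → 0 synonymous.
Position 2: none → 0 synonymous.
Position 3: CCT, CCC, CCG → 3 synonymous.
Total: 0 + 0 + 3 = 3.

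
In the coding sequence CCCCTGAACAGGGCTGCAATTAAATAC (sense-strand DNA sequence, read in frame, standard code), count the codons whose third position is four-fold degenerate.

Codon 1 CCC (Pro): third position 4-fold.
Codon 2 CTG (Leu): third position 4-fold.
Codon 3 AAC (Asn): third position 2-fold.
Codon 4 AGG (Arg): third position 2-fold.
Codon 5 GCT (Ala): third position 4-fold.
Codon 6 GCA (Ala): third position 4-fold.
Codon 7 ATT (Ile): third position 3-fold.
Codon 8 AAA (Lys): third position 2-fold.
Codon 9 TAC (Tyr): third position 2-fold.
Four-fold degenerate third positions: 4.

4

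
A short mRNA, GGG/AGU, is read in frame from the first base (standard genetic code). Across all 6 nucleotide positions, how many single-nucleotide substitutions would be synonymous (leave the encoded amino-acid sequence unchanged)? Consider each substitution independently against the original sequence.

Codon 1 (GGG, Gly): 3 synonymous substitutions.
Codon 2 (AGU, Ser): 1 synonymous substitution.
Total: 3 + 1 = 4.

4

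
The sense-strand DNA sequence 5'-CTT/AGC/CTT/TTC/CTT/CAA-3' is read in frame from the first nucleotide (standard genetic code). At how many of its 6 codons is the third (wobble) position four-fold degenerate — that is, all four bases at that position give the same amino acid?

Codon 1 CTT (Leu): third position 4-fold.
Codon 2 AGC (Ser): third position 2-fold.
Codon 3 CTT (Leu): third position 4-fold.
Codon 4 TTC (Phe): third position 2-fold.
Codon 5 CTT (Leu): third position 4-fold.
Codon 6 CAA (Gln): third position 2-fold.
Four-fold degenerate third positions: 3.

3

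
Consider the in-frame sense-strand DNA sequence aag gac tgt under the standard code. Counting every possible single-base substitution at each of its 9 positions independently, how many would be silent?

3

Codon 1 (AAG, Lys): 1 synonymous substitution.
Codon 2 (GAC, Asp): 1 synonymous substitution.
Codon 3 (TGT, Cys): 1 synonymous substitution.
Total: 1 + 1 + 1 = 3.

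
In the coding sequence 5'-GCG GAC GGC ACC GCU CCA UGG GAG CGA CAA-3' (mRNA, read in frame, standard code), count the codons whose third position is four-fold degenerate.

6

Codon 1 GCG (Ala): third position 4-fold.
Codon 2 GAC (Asp): third position 2-fold.
Codon 3 GGC (Gly): third position 4-fold.
Codon 4 ACC (Thr): third position 4-fold.
Codon 5 GCU (Ala): third position 4-fold.
Codon 6 CCA (Pro): third position 4-fold.
Codon 7 UGG (Trp): third position 1-fold.
Codon 8 GAG (Glu): third position 2-fold.
Codon 9 CGA (Arg): third position 4-fold.
Codon 10 CAA (Gln): third position 2-fold.
Four-fold degenerate third positions: 6.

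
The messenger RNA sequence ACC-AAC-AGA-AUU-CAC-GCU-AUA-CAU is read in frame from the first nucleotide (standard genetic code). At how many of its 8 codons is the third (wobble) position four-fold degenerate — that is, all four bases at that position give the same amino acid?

Codon 1 ACC (Thr): third position 4-fold.
Codon 2 AAC (Asn): third position 2-fold.
Codon 3 AGA (Arg): third position 2-fold.
Codon 4 AUU (Ile): third position 3-fold.
Codon 5 CAC (His): third position 2-fold.
Codon 6 GCU (Ala): third position 4-fold.
Codon 7 AUA (Ile): third position 3-fold.
Codon 8 CAU (His): third position 2-fold.
Four-fold degenerate third positions: 2.

2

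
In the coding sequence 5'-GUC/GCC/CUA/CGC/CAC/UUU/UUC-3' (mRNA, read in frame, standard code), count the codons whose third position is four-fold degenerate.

Codon 1 GUC (Val): third position 4-fold.
Codon 2 GCC (Ala): third position 4-fold.
Codon 3 CUA (Leu): third position 4-fold.
Codon 4 CGC (Arg): third position 4-fold.
Codon 5 CAC (His): third position 2-fold.
Codon 6 UUU (Phe): third position 2-fold.
Codon 7 UUC (Phe): third position 2-fold.
Four-fold degenerate third positions: 4.

4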